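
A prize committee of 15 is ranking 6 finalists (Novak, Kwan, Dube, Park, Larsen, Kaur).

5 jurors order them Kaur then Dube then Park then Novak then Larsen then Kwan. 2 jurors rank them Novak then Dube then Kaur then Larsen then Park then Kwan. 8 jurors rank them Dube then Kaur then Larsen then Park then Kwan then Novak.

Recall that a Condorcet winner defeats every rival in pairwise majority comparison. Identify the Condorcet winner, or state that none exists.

Pairwise majorities:
Novak–Kwan: Kwan 8–7.
Novak–Dube: Dube 13–2.
Novak vs Park: Novak preferred on 2 ballots; Park wins 13–2.
Novak–Larsen: Larsen 8–7.
Novak–Kaur: Kaur 13–2.
Kwan vs Dube: Dube wins 15–0.
Kwan vs Park: 0 to 15, Park.
Kwan vs Larsen: Larsen, 15–0.
Kwan vs Kaur: Kwan is ranked higher on 0 ballots, Kaur on 15. Kaur wins 15–0.
Dube–Park: Dube 15–0.
Dube vs Larsen: 5+2+8 = 15 for Dube, 0 for Larsen — Dube by 15–0.
Dube vs Kaur: 2+8 = 10 for Dube, 5 for Kaur — Dube by 10–5.
Park–Larsen: Larsen 10–5.
Park–Kaur: Kaur 15–0.
Larsen vs Kaur: Kaur wins 15–0.
Dube defeats every rival head-to-head and is the Condorcet winner.

Dube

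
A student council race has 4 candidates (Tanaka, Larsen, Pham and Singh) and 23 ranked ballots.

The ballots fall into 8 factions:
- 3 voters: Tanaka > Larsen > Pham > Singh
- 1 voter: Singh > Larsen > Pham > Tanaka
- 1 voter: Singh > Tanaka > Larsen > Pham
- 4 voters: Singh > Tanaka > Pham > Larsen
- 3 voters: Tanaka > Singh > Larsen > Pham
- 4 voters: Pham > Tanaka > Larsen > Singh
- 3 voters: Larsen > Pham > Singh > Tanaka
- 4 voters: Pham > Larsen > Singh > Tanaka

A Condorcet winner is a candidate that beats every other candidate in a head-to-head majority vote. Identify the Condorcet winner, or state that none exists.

Check each pair by majority over 23 ballots:
Tanaka–Larsen: Tanaka 15–8.
Tanaka vs Pham: Pham, 12–11.
Tanaka vs Singh: 10 to 13, Singh.
Larsen vs Pham: 3+1+1+3+3 = 11 for Larsen, 12 for Pham — Pham by 12–11.
Larsen–Singh: Larsen 14–9.
Pham vs Singh: Pham wins 14–9.
Pham wins every pairwise contest, so Pham is the Condorcet winner.

Pham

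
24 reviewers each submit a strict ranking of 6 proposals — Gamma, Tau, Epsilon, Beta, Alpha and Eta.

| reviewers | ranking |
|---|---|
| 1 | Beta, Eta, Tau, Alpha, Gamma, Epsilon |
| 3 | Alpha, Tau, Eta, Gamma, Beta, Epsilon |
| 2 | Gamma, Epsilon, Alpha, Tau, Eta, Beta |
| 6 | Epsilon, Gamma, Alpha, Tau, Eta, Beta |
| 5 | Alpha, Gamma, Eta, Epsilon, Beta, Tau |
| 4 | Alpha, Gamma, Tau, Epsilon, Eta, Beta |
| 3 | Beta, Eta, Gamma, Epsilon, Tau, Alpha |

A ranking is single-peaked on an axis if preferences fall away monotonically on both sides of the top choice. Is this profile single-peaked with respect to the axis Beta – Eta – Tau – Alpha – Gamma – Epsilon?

Axis positions: Beta=1, Eta=2, Tau=3, Alpha=4, Gamma=5, Epsilon=6.
Cluster 1 (peak Beta at position 1): ranking walks positions 1-2-3-4-5-6, expanding outward from the peak — single-peaked.
Cluster 2 (peak Alpha at position 4): ranking walks positions 4-3-2-5-1-6, expanding outward from the peak — single-peaked.
Cluster 3 (peak Gamma at position 5): ranking walks positions 5-6-4-3-2-1, expanding outward from the peak — single-peaked.
Cluster 4 (peak Epsilon at position 6): ranking walks positions 6-5-4-3-2-1, expanding outward from the peak — single-peaked.
Cluster 5: ranking walks positions 4-5-2-6-1-3; Eta is ranked above Tau even though Tau lies between Eta and the peak Alpha on the axis — preferences dip and rise again. Not single-peaked.
Cluster 6 (peak Alpha at position 4): ranking walks positions 4-5-3-6-2-1, expanding outward from the peak — single-peaked.
Cluster 7: ranking walks positions 1-2-5-6-3-4; Gamma is ranked above Tau even though Tau lies between Gamma and the peak Beta on the axis — preferences dip and rise again. Not single-peaked.
Cluster 5 violates single-peakedness, so the profile is not single-peaked on this axis.

no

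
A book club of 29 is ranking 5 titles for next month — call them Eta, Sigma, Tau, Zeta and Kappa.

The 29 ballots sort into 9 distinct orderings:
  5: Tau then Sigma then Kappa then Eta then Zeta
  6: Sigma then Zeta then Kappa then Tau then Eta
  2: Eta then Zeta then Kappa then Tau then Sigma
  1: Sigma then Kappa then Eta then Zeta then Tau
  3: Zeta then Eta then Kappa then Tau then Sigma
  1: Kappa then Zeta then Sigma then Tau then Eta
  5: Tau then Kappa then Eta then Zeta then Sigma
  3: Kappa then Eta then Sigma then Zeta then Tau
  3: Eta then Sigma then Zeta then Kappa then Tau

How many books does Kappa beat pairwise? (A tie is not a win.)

3

Kappa against each rival (29 members):
Kappa vs Eta: Kappa is ranked higher on 5+6+1+1+5+3 = 21 ballots, Eta on 8. Kappa wins 21–8.
Kappa vs Sigma: 14 to 15, Sigma.
Kappa vs Tau: Kappa wins 19–10.
Kappa vs Zeta: Kappa wins 15–14.
Kappa beats Eta, Tau, Zeta; loses to Sigma — 3 pairwise wins.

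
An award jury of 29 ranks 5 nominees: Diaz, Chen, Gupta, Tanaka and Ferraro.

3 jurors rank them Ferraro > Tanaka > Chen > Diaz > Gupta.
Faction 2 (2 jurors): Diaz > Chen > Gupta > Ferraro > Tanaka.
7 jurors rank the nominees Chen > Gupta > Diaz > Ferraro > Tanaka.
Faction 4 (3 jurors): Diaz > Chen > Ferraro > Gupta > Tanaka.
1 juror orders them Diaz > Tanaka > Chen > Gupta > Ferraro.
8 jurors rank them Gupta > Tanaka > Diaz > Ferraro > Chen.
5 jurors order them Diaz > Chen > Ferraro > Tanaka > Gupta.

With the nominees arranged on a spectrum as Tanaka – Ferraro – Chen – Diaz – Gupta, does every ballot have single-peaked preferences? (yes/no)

no

Axis positions: Tanaka=1, Ferraro=2, Chen=3, Diaz=4, Gupta=5.
Faction 1 (peak Ferraro at position 2): ranking walks positions 2-1-3-4-5, expanding outward from the peak — single-peaked.
Faction 2 (peak Diaz at position 4): ranking walks positions 4-3-5-2-1, expanding outward from the peak — single-peaked.
Faction 3: ranking walks positions 3-5-4-2-1; Gupta is ranked above Diaz even though Diaz lies between Gupta and the peak Chen on the axis — preferences dip and rise again. Not single-peaked.
Faction 4 (peak Diaz at position 4): ranking walks positions 4-3-2-5-1, expanding outward from the peak — single-peaked.
Faction 5: ranking walks positions 4-1-3-5-2; Tanaka is ranked above Chen even though Chen lies between Tanaka and the peak Diaz on the axis — preferences dip and rise again. Not single-peaked.
Faction 6: ranking walks positions 5-1-4-2-3; Tanaka is ranked above Diaz even though Diaz lies between Tanaka and the peak Gupta on the axis — preferences dip and rise again. Not single-peaked.
Faction 7 (peak Diaz at position 4): ranking walks positions 4-3-2-1-5, expanding outward from the peak — single-peaked.
Faction 3 violates single-peakedness, so the profile is not single-peaked on this axis.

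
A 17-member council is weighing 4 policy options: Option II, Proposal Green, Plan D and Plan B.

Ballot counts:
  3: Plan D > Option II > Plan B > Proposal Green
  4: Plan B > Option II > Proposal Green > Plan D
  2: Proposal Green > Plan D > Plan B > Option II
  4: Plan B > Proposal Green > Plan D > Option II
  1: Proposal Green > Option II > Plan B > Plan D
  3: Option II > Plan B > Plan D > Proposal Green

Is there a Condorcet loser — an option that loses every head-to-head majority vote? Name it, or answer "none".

none

Head-to-head results (17 council members):
Option II vs Proposal Green: Option II preferred on 3+4+3 = 10 ballots; Option II wins 10–7.
Option II vs Plan D: 8 to 9, Plan D.
Option II vs Plan B: Plan B wins 10–7.
Proposal Green vs Plan D: Proposal Green, 11–6.
Proposal Green vs Plan B: 3 to 14, Plan B.
Plan D vs Plan B: Plan B, 12–5.
No option is winless: Option II beats Proposal Green; Proposal Green beats Plan D; Plan D beats Option II; Plan B beats Option II. There is no Condorcet loser.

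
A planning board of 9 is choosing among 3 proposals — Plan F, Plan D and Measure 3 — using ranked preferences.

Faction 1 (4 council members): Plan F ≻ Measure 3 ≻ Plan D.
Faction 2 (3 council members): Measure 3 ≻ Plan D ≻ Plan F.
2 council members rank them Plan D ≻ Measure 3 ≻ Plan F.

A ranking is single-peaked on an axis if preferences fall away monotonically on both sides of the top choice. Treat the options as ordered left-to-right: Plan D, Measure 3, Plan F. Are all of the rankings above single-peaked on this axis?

yes

Axis positions: Plan D=1, Measure 3=2, Plan F=3.
Faction 1 (peak Plan F at position 3): ranking walks positions 3-2-1, expanding outward from the peak — single-peaked.
Faction 2 (peak Measure 3 at position 2): ranking walks positions 2-1-3, expanding outward from the peak — single-peaked.
Faction 3 (peak Plan D at position 1): ranking walks positions 1-2-3, expanding outward from the peak — single-peaked.
Every ranking is single-peaked on this axis.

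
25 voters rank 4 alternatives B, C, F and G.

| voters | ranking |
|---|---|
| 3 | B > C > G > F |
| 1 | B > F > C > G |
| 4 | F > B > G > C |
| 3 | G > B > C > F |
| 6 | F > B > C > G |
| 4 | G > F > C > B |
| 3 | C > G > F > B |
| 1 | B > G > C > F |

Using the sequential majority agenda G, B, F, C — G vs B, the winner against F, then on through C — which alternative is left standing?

F

Round 1: G vs B — 10–15, B advances.
Round 2: B vs F — 8–17, F advances.
Round 3: F vs C — 15–10, F advances.
The agenda winner is F.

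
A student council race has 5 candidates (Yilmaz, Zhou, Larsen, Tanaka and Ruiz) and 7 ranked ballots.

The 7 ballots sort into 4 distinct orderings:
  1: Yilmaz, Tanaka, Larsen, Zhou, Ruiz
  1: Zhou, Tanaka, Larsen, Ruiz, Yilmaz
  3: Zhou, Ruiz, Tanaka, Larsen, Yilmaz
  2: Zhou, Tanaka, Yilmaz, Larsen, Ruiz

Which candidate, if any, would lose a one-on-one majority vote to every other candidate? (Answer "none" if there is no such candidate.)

Yilmaz

Pairwise majorities:
Yilmaz vs Zhou: 1 for Yilmaz, 6 for Zhou — Zhou by 6–1.
Yilmaz vs Larsen: Yilmaz preferred on 1+2 = 3 ballots; Larsen wins 4–3.
Yilmaz–Tanaka: Tanaka 6–1.
Yilmaz vs Ruiz: 3 to 4, Ruiz.
Zhou vs Larsen: 1+3+2 = 6 for Zhou, 1 for Larsen — Zhou by 6–1.
Zhou vs Tanaka: Zhou preferred on 1+3+2 = 6 ballots; Zhou wins 6–1.
Zhou vs Ruiz: 1+1+3+2 = 7 for Zhou, 0 for Ruiz — Zhou by 7–0.
Larsen vs Tanaka: 0 for Larsen, 7 for Tanaka — Tanaka by 7–0.
Larsen vs Ruiz: Larsen wins 4–3.
Tanaka vs Ruiz: Tanaka preferred on 1+1+2 = 4 ballots; Tanaka wins 4–3.
Only Yilmaz has no wins; Yilmaz is the Condorcet loser.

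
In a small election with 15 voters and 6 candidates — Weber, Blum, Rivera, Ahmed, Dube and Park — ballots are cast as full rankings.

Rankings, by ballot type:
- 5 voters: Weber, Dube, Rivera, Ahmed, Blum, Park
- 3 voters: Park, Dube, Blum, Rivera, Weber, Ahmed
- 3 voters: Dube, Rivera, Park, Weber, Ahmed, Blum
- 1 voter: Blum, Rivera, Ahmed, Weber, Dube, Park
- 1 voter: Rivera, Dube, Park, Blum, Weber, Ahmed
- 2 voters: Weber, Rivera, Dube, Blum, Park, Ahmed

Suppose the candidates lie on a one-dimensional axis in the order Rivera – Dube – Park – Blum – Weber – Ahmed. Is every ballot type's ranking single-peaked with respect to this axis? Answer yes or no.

no

Axis positions: Rivera=1, Dube=2, Park=3, Blum=4, Weber=5, Ahmed=6.
Ballot type 1: ranking walks positions 5-2-1-6-4-3; Dube is ranked above Blum even though Blum lies between Dube and the peak Weber on the axis — preferences dip and rise again. Not single-peaked.
Ballot type 2 (peak Park at position 3): ranking walks positions 3-2-4-1-5-6, expanding outward from the peak — single-peaked.
Ballot type 3: ranking walks positions 2-1-3-5-6-4; Weber is ranked above Blum even though Blum lies between Weber and the peak Dube on the axis — preferences dip and rise again. Not single-peaked.
Ballot type 4: ranking walks positions 4-1-6-5-2-3; Rivera is ranked above Park even though Park lies between Rivera and the peak Blum on the axis — preferences dip and rise again. Not single-peaked.
Ballot type 5 (peak Rivera at position 1): ranking walks positions 1-2-3-4-5-6, expanding outward from the peak — single-peaked.
Ballot type 6: ranking walks positions 5-1-2-4-3-6; Rivera is ranked above Blum even though Blum lies between Rivera and the peak Weber on the axis — preferences dip and rise again. Not single-peaked.
Ballot type 1 violates single-peakedness, so the profile is not single-peaked on this axis.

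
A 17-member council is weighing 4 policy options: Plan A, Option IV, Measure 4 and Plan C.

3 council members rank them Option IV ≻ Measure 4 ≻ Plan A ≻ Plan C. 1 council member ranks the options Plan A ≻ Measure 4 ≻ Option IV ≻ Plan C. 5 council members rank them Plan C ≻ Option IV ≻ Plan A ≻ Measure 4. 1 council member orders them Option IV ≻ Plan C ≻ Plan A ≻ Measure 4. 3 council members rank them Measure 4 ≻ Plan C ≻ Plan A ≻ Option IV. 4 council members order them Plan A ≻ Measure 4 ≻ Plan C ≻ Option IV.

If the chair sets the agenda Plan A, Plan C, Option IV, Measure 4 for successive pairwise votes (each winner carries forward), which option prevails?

Measure 4

Round 1: Plan A vs Plan C — 8–9, Plan C advances.
Round 2: Plan C vs Option IV — 12–5, Plan C advances.
Round 3: Plan C vs Measure 4 — 6–11, Measure 4 advances.
Measure 4 survives the agenda.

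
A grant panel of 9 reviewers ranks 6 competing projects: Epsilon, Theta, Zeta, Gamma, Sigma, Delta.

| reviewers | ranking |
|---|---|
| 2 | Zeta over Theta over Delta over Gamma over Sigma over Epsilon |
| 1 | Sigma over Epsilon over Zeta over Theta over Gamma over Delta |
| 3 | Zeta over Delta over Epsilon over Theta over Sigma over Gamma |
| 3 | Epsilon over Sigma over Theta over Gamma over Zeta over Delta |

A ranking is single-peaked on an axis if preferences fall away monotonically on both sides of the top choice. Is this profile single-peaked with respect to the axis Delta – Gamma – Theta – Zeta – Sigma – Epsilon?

Axis positions: Delta=1, Gamma=2, Theta=3, Zeta=4, Sigma=5, Epsilon=6.
Type 1: ranking walks positions 4-3-1-2-5-6; Delta is ranked above Gamma even though Gamma lies between Delta and the peak Zeta on the axis — preferences dip and rise again. Not single-peaked.
Type 2 (peak Sigma at position 5): ranking walks positions 5-6-4-3-2-1, expanding outward from the peak — single-peaked.
Type 3: ranking walks positions 4-1-6-3-5-2; Delta is ranked above Theta even though Theta lies between Delta and the peak Zeta on the axis — preferences dip and rise again. Not single-peaked.
Type 4: ranking walks positions 6-5-3-2-4-1; Theta is ranked above Zeta even though Zeta lies between Theta and the peak Epsilon on the axis — preferences dip and rise again. Not single-peaked.
Type 1 violates single-peakedness, so the profile is not single-peaked on this axis.

no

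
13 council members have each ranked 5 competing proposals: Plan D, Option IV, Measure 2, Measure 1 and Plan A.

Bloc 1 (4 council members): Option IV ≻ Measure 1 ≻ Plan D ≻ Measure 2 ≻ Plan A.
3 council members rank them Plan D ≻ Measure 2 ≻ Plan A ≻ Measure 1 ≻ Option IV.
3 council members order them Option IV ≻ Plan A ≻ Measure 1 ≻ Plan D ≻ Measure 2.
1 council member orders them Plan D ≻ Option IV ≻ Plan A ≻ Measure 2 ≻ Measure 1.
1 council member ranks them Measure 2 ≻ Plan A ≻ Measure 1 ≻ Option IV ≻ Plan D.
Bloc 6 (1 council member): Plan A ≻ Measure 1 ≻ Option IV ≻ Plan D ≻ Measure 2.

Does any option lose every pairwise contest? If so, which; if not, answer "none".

none

Head-to-head results (13 council members):
Plan D–Option IV: Option IV 9–4.
Plan D vs Measure 2: 4+3+3+1+1 = 12 for Plan D, 1 for Measure 2 — Plan D by 12–1.
Plan D vs Measure 1: Measure 1, 9–4.
Plan D vs Plan A: Plan D, 8–5.
Option IV vs Measure 2: Option IV, 9–4.
Option IV–Measure 1: Option IV 8–5.
Option IV vs Plan A: Option IV, 8–5.
Measure 2 vs Measure 1: 5 to 8, Measure 1.
Measure 2 vs Plan A: Measure 2, 8–5.
Measure 1 vs Plan A: Plan A, 9–4.
No option is winless: Plan D beats Measure 2; Option IV beats Plan D; Measure 2 beats Plan A; Measure 1 beats Plan D; Plan A beats Measure 1. There is no Condorcet loser.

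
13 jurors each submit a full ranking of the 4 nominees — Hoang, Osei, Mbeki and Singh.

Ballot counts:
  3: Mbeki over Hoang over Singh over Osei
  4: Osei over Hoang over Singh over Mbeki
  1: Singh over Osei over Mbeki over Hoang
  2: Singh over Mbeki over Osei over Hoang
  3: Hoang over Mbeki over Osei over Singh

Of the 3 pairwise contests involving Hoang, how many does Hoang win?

Hoang against each rival (13 jurors):
Hoang vs Osei: 6 to 7, Osei.
Hoang vs Mbeki: Hoang, 7–6.
Hoang vs Singh: 3+4+3 = 10 for Hoang, 3 for Singh — Hoang by 10–3.
Hoang beats Mbeki, Singh; loses to Osei — 2 pairwise wins.

2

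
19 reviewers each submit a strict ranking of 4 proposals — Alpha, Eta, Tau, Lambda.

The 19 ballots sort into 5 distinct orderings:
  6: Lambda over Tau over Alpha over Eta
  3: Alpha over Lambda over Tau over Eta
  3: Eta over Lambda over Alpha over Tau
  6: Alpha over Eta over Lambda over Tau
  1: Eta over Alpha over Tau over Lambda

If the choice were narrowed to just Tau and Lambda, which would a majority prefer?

Ballots ranking Tau above Lambda: 1.
Ballots ranking Lambda above Tau: 19 − 1 = 18.
Lambda wins the head-to-head 18–1.

Lambda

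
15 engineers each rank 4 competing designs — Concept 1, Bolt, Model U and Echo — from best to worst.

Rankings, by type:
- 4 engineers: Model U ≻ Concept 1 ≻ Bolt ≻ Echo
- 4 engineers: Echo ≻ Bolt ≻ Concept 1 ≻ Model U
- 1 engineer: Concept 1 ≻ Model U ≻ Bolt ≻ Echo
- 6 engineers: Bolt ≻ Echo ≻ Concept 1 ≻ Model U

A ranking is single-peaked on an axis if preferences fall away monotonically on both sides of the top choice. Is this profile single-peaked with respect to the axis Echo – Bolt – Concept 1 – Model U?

yes

Axis positions: Echo=1, Bolt=2, Concept 1=3, Model U=4.
Type 1 (peak Model U at position 4): ranking walks positions 4-3-2-1, expanding outward from the peak — single-peaked.
Type 2 (peak Echo at position 1): ranking walks positions 1-2-3-4, expanding outward from the peak — single-peaked.
Type 3 (peak Concept 1 at position 3): ranking walks positions 3-4-2-1, expanding outward from the peak — single-peaked.
Type 4 (peak Bolt at position 2): ranking walks positions 2-1-3-4, expanding outward from the peak — single-peaked.
Every ranking is single-peaked on this axis.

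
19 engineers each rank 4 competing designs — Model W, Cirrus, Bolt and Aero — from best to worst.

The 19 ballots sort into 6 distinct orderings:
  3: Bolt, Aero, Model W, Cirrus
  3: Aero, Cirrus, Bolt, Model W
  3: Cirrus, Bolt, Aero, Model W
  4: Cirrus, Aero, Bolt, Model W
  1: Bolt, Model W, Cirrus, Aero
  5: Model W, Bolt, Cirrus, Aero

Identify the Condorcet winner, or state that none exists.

Cirrus

Pairwise majorities:
Model W vs Cirrus: Cirrus wins 10–9.
Model W vs Bolt: Bolt, 14–5.
Model W vs Aero: Aero, 13–6.
Cirrus–Bolt: Cirrus 10–9.
Cirrus vs Aero: Cirrus wins 13–6.
Bolt vs Aero: Bolt, 12–7.
Cirrus wins every pairwise contest, so Cirrus is the Condorcet winner.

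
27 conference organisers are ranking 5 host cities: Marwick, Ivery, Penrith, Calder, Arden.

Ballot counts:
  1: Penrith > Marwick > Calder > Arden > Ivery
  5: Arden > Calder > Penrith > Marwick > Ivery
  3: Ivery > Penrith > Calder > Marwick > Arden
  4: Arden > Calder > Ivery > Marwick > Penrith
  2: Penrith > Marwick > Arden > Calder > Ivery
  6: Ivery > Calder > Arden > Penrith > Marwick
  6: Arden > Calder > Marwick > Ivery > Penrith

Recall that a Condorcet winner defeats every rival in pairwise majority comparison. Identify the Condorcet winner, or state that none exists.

Head-to-head results (27 organisers):
Marwick–Ivery: Marwick 14–13.
Marwick vs Penrith: Penrith wins 17–10.
Marwick–Calder: Calder 24–3.
Marwick–Arden: Arden 21–6.
Ivery vs Penrith: Ivery wins 19–8.
Ivery–Calder: Calder 18–9.
Ivery vs Arden: Arden, 18–9.
Penrith–Calder: Calder 21–6.
Penrith–Arden: Arden 21–6.
Calder–Arden: Arden 17–10.
Arden beats each of Marwick, Ivery, Penrith, Calder — Arden is the Condorcet winner.

Arden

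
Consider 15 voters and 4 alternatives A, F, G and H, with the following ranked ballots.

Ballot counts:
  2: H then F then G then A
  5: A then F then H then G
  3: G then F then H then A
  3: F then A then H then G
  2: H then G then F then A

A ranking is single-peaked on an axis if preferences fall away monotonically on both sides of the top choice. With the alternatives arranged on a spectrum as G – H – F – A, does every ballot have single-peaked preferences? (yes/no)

no

Axis positions: G=1, H=2, F=3, A=4.
Type 1 (peak H at position 2): ranking walks positions 2-3-1-4, expanding outward from the peak — single-peaked.
Type 2 (peak A at position 4): ranking walks positions 4-3-2-1, expanding outward from the peak — single-peaked.
Type 3: ranking walks positions 1-3-2-4; F is ranked above H even though H lies between F and the peak G on the axis — preferences dip and rise again. Not single-peaked.
Type 4 (peak F at position 3): ranking walks positions 3-4-2-1, expanding outward from the peak — single-peaked.
Type 5 (peak H at position 2): ranking walks positions 2-1-3-4, expanding outward from the peak — single-peaked.
Type 3 violates single-peakedness, so the profile is not single-peaked on this axis.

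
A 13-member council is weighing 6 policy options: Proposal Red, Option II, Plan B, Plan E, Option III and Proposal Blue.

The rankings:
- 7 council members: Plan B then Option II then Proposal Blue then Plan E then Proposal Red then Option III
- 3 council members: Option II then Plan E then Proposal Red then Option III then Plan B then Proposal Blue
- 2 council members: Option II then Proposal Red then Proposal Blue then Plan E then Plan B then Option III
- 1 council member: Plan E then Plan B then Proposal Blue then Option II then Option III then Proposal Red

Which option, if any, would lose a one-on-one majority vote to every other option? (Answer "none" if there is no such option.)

Head-to-head results (13 council members):
Proposal Red vs Option II: 0 for Proposal Red, 13 for Option II — Option II by 13–0.
Proposal Red vs Plan B: Proposal Red is ranked higher on 3+2 = 5 ballots, Plan B on 8. Plan B wins 8–5.
Proposal Red vs Plan E: Proposal Red is ranked higher on 2 ballots, Plan E on 11. Plan E wins 11–2.
Proposal Red vs Option III: Proposal Red, 12–1.
Proposal Red vs Proposal Blue: Proposal Blue wins 8–5.
Option II vs Plan B: Plan B, 8–5.
Option II vs Plan E: Option II is ranked higher on 7+3+2 = 12 ballots, Plan E on 1. Option II wins 12–1.
Option II vs Option III: Option II, 13–0.
Option II vs Proposal Blue: Option II wins 12–1.
Plan B vs Plan E: Plan B wins 7–6.
Plan B vs Option III: Plan B wins 10–3.
Plan B vs Proposal Blue: Plan B preferred on 7+3+1 = 11 ballots; Plan B wins 11–2.
Plan E–Option III: Plan E 13–0.
Plan E vs Proposal Blue: 4 to 9, Proposal Blue.
Option III–Proposal Blue: Proposal Blue 10–3.
Only Option III has no wins; Option III is the Condorcet loser.

Option III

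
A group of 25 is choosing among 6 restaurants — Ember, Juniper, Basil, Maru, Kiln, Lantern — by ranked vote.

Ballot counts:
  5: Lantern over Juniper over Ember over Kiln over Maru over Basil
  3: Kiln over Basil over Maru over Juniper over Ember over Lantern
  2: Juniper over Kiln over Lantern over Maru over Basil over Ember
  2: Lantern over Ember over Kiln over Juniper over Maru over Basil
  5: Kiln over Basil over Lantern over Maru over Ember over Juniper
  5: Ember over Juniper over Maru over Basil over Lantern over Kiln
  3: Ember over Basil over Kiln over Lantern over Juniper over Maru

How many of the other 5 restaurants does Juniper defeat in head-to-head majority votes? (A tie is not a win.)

Juniper against each rival (25 friends):
Juniper vs Ember: Juniper preferred on 5+3+2 = 10 ballots; Ember wins 15–10.
Juniper vs Basil: Juniper, 14–11.
Juniper vs Maru: Juniper, 17–8.
Juniper vs Kiln: Kiln wins 13–12.
Juniper vs Lantern: Juniper preferred on 3+2+5 = 10 ballots; Lantern wins 15–10.
Juniper beats Basil, Maru; loses to Ember, Kiln, Lantern — 2 pairwise wins.

2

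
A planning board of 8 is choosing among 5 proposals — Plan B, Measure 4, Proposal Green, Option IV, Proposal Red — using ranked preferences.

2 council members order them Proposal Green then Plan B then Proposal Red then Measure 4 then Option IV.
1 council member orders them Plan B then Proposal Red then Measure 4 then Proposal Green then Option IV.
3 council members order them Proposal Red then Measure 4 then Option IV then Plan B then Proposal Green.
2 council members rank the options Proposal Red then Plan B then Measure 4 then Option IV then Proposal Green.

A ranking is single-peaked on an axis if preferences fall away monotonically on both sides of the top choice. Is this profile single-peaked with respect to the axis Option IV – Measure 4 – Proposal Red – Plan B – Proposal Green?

yes

Axis positions: Option IV=1, Measure 4=2, Proposal Red=3, Plan B=4, Proposal Green=5.
Ballot type 1 (peak Proposal Green at position 5): ranking walks positions 5-4-3-2-1, expanding outward from the peak — single-peaked.
Ballot type 2 (peak Plan B at position 4): ranking walks positions 4-3-2-5-1, expanding outward from the peak — single-peaked.
Ballot type 3 (peak Proposal Red at position 3): ranking walks positions 3-2-1-4-5, expanding outward from the peak — single-peaked.
Ballot type 4 (peak Proposal Red at position 3): ranking walks positions 3-4-2-1-5, expanding outward from the peak — single-peaked.
Every ranking is single-peaked on this axis.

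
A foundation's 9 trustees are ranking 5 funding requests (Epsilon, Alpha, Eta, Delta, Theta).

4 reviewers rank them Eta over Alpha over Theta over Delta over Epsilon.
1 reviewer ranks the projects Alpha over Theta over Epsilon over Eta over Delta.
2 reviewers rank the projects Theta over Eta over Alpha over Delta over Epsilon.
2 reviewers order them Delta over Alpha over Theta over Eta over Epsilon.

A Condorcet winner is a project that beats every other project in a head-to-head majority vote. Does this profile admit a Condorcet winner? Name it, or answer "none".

Pairwise majorities:
Epsilon vs Alpha: Alpha, 9–0.
Epsilon–Eta: Eta 8–1.
Epsilon vs Delta: Delta, 8–1.
Epsilon vs Theta: Theta wins 9–0.
Alpha vs Eta: Eta wins 6–3.
Alpha vs Delta: Alpha, 7–2.
Alpha vs Theta: Alpha wins 7–2.
Eta vs Delta: Eta, 7–2.
Eta vs Theta: Theta, 5–4.
Delta–Theta: Theta 7–2.
No project is unbeaten: Epsilon loses to Alpha; Alpha loses to Eta; Eta loses to Theta; Delta loses to Alpha; Theta loses to Alpha. In particular Alpha > Theta > Eta > Alpha is a majority cycle — no Condorcet winner exists.

none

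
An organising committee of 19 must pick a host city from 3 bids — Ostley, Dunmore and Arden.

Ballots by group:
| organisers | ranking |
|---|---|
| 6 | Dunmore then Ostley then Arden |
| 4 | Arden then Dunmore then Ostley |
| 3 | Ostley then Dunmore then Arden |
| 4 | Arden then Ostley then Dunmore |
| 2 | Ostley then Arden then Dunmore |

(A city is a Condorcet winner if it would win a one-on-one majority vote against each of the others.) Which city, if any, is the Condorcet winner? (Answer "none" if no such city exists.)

Check each pair by majority over 19 ballots:
Ostley vs Dunmore: Ostley preferred on 3+4+2 = 9 ballots; Dunmore wins 10–9.
Ostley vs Arden: 11 to 8, Ostley.
Dunmore vs Arden: Dunmore is ranked higher on 6+3 = 9 ballots, Arden on 10. Arden wins 10–9.
No city is unbeaten: Ostley loses to Dunmore; Dunmore loses to Arden; Arden loses to Ostley. In particular Ostley → Arden → Dunmore → Ostley is a majority cycle — no Condorcet winner exists.

none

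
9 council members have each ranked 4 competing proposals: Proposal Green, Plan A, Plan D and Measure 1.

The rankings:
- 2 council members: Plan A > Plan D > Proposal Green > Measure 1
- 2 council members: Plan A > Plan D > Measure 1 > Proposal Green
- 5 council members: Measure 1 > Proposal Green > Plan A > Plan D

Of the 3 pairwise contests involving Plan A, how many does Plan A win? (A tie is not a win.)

1

Plan A against each rival (9 council members):
Plan A vs Proposal Green: 2+2 = 4 for Plan A, 5 for Proposal Green — Proposal Green by 5–4.
Plan A vs Plan D: Plan A is ranked higher on 2+2+5 = 9 ballots, Plan D on 0. Plan A wins 9–0.
Plan A vs Measure 1: Plan A preferred on 2+2 = 4 ballots; Measure 1 wins 5–4.
Plan A beats Plan D; loses to Proposal Green, Measure 1 — 1 pairwise win.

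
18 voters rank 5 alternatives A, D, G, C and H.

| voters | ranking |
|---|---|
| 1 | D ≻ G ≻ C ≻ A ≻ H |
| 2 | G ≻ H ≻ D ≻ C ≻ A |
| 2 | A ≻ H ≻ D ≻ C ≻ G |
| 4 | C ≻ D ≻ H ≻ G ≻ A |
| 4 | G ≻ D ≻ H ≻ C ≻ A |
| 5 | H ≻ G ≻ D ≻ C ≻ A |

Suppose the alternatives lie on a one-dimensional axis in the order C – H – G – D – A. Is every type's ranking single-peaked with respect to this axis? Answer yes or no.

no

Axis positions: C=1, H=2, G=3, D=4, A=5.
Type 1: ranking walks positions 4-3-1-5-2; C is ranked above H even though H lies between C and the peak D on the axis — preferences dip and rise again. Not single-peaked.
Type 2 (peak G at position 3): ranking walks positions 3-2-4-1-5, expanding outward from the peak — single-peaked.
Type 3: ranking walks positions 5-2-4-1-3; H is ranked above D even though D lies between H and the peak A on the axis — preferences dip and rise again. Not single-peaked.
Type 4: ranking walks positions 1-4-2-3-5; D is ranked above H even though H lies between D and the peak C on the axis — preferences dip and rise again. Not single-peaked.
Type 5 (peak G at position 3): ranking walks positions 3-4-2-1-5, expanding outward from the peak — single-peaked.
Type 6 (peak H at position 2): ranking walks positions 2-3-4-1-5, expanding outward from the peak — single-peaked.
Type 1 violates single-peakedness, so the profile is not single-peaked on this axis.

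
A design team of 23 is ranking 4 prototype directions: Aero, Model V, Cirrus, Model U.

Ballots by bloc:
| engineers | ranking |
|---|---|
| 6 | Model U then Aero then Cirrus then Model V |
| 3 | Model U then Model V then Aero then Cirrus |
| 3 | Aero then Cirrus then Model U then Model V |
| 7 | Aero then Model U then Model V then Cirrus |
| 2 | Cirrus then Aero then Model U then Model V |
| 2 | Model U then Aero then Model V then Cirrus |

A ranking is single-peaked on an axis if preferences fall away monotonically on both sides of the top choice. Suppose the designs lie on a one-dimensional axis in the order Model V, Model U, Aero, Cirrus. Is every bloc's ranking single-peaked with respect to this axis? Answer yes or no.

Axis positions: Model V=1, Model U=2, Aero=3, Cirrus=4.
Bloc 1 (peak Model U at position 2): ranking walks positions 2-3-4-1, expanding outward from the peak — single-peaked.
Bloc 2 (peak Model U at position 2): ranking walks positions 2-1-3-4, expanding outward from the peak — single-peaked.
Bloc 3 (peak Aero at position 3): ranking walks positions 3-4-2-1, expanding outward from the peak — single-peaked.
Bloc 4 (peak Aero at position 3): ranking walks positions 3-2-1-4, expanding outward from the peak — single-peaked.
Bloc 5 (peak Cirrus at position 4): ranking walks positions 4-3-2-1, expanding outward from the peak — single-peaked.
Bloc 6 (peak Model U at position 2): ranking walks positions 2-3-1-4, expanding outward from the peak — single-peaked.
Every ranking is single-peaked on this axis.

yes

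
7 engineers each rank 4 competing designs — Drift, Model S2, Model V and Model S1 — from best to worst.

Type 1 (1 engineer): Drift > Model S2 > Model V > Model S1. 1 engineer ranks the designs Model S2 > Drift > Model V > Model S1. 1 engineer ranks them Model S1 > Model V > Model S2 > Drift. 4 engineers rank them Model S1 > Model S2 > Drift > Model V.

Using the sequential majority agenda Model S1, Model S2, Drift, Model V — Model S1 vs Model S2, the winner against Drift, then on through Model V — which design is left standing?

Round 1: Model S1 vs Model S2 — 5–2, Model S1 advances.
Round 2: Model S1 vs Drift — 5–2, Model S1 advances.
Round 3: Model S1 vs Model V — 5–2, Model S1 advances.
Model S1 survives the agenda.

Model S1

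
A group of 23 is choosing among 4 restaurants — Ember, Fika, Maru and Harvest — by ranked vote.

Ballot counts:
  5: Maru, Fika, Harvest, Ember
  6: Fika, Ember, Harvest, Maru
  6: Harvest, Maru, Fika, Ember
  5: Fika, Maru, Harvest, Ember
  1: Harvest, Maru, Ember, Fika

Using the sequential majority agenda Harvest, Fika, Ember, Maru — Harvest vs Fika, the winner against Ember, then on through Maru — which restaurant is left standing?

Maru

Round 1: Harvest vs Fika — 7–16, Fika advances.
Round 2: Fika vs Ember — 22–1, Fika advances.
Round 3: Fika vs Maru — 11–12, Maru advances.
The agenda winner is Maru.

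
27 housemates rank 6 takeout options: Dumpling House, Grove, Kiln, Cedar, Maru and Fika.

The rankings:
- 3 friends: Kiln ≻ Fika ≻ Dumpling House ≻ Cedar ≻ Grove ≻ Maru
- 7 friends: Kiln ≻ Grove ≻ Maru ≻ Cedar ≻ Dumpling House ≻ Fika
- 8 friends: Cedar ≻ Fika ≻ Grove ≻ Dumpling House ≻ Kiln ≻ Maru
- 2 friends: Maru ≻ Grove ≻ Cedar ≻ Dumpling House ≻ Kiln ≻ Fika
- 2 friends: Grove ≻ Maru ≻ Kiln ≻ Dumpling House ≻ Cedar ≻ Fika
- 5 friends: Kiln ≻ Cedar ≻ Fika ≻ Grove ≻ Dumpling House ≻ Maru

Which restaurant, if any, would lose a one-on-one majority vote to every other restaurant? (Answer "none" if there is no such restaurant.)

Maru

Head-to-head results (27 friends):
Dumpling House vs Grove: 3 to 24, Grove.
Dumpling House vs Kiln: Dumpling House is ranked higher on 8+2 = 10 ballots, Kiln on 17. Kiln wins 17–10.
Dumpling House vs Cedar: Dumpling House preferred on 3+2 = 5 ballots; Cedar wins 22–5.
Dumpling House vs Maru: Dumpling House, 16–11.
Dumpling House vs Fika: Fika wins 16–11.
Grove vs Kiln: 8+2+2 = 12 for Grove, 15 for Kiln — Kiln by 15–12.
Grove vs Cedar: Cedar wins 16–11.
Grove vs Maru: Grove is ranked higher on 3+7+8+2+5 = 25 ballots, Maru on 2. Grove wins 25–2.
Grove vs Fika: Fika, 16–11.
Kiln–Cedar: Kiln 17–10.
Kiln vs Maru: 3+7+8+5 = 23 for Kiln, 4 for Maru — Kiln by 23–4.
Kiln vs Fika: Kiln preferred on 3+7+2+2+5 = 19 ballots; Kiln wins 19–8.
Cedar vs Maru: Cedar is ranked higher on 3+8+5 = 16 ballots, Maru on 11. Cedar wins 16–11.
Cedar vs Fika: Cedar preferred on 7+8+2+2+5 = 24 ballots; Cedar wins 24–3.
Maru vs Fika: Maru preferred on 7+2+2 = 11 ballots; Fika wins 16–11.
Only Maru has no wins; Maru is the Condorcet loser.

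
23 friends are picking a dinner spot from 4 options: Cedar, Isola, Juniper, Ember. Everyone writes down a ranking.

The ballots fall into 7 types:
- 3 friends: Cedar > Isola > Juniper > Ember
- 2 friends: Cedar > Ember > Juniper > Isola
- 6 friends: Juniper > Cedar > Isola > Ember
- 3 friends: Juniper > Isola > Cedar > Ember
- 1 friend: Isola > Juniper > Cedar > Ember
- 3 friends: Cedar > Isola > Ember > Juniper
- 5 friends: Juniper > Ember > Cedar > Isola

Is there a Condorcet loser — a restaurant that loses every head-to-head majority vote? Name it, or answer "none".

Ember

Head-to-head results (23 friends):
Cedar vs Isola: 19 to 4, Cedar.
Cedar–Juniper: Juniper 15–8.
Cedar vs Ember: Cedar wins 18–5.
Isola vs Juniper: Isola preferred on 3+1+3 = 7 ballots; Juniper wins 16–7.
Isola vs Ember: 16 to 7, Isola.
Juniper–Ember: Juniper 18–5.
Only Ember has no wins; Ember is the Condorcet loser.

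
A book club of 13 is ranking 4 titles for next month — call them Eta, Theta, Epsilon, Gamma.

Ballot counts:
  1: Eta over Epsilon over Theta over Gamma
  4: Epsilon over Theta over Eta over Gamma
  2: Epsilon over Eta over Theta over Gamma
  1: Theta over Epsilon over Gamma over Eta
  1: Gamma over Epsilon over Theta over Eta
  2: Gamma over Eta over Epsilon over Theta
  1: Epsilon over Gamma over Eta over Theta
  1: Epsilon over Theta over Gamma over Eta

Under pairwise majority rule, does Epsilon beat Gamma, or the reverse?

Epsilon

Ballots ranking Epsilon above Gamma: 1 + 4 + 2 + 1 + 1 + 1 = 10.
Ballots ranking Gamma above Epsilon: 13 − 10 = 3.
Epsilon wins the head-to-head 10–3.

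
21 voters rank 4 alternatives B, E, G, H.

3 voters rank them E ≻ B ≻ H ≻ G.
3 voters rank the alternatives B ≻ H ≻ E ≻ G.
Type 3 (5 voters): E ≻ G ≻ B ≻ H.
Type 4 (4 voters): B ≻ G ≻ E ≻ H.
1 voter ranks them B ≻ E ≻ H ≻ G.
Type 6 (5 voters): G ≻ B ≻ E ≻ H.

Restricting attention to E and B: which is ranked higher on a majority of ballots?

B

Ballots ranking E above B: 3 + 5 = 8.
Ballots ranking B above E: 21 − 8 = 13.
B wins the head-to-head 13–8.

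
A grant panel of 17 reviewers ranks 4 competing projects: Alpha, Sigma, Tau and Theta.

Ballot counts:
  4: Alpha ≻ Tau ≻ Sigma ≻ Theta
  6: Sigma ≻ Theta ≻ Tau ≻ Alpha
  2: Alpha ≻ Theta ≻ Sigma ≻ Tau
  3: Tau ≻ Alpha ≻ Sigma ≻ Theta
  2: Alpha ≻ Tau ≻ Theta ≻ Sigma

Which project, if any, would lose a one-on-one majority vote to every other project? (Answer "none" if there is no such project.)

Theta

Head-to-head results (17 reviewers):
Alpha vs Sigma: Alpha, 11–6.
Alpha vs Tau: Alpha is ranked higher on 4+2+2 = 8 ballots, Tau on 9. Tau wins 9–8.
Alpha–Theta: Alpha 11–6.
Sigma vs Tau: Tau wins 9–8.
Sigma vs Theta: Sigma wins 13–4.
Tau vs Theta: Tau, 9–8.
Only Theta has no wins; Theta is the Condorcet loser.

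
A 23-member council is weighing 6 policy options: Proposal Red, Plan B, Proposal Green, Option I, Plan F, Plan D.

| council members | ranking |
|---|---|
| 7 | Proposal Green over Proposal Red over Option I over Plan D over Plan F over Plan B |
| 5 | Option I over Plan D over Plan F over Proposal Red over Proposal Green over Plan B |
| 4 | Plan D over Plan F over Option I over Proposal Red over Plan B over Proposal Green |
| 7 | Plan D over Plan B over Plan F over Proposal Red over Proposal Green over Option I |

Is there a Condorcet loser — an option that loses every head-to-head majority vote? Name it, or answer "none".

Plan B

Head-to-head results (23 council members):
Proposal Red–Plan B: Proposal Red 16–7.
Proposal Red vs Proposal Green: 5+4+7 = 16 for Proposal Red, 7 for Proposal Green — Proposal Red by 16–7.
Proposal Red vs Option I: Proposal Red wins 14–9.
Proposal Red vs Plan F: Plan F wins 16–7.
Proposal Red vs Plan D: Proposal Red preferred on 7 ballots; Plan D wins 16–7.
Plan B–Proposal Green: Proposal Green 12–11.
Plan B vs Option I: Plan B preferred on 7 ballots; Option I wins 16–7.
Plan B vs Plan F: Plan B preferred on 7 ballots; Plan F wins 16–7.
Plan B vs Plan D: Plan B is ranked higher on 0 ballots, Plan D on 23. Plan D wins 23–0.
Proposal Green–Option I: Proposal Green 14–9.
Proposal Green vs Plan F: 7 for Proposal Green, 16 for Plan F — Plan F by 16–7.
Proposal Green vs Plan D: Plan D wins 16–7.
Option I vs Plan F: Option I preferred on 7+5 = 12 ballots; Option I wins 12–11.
Option I vs Plan D: Option I wins 12–11.
Plan F vs Plan D: 0 to 23, Plan D.
Only Plan B has no wins; Plan B is the Condorcet loser.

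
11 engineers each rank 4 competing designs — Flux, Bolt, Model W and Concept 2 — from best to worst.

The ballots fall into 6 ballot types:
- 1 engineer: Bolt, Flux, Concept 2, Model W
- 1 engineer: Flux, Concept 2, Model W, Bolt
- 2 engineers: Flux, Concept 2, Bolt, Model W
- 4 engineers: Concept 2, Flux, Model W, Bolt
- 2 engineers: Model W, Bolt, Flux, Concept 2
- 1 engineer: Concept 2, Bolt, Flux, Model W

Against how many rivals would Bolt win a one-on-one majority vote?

Bolt against each rival (11 engineers):
Bolt vs Flux: 4 to 7, Flux.
Bolt vs Model W: Bolt preferred on 1+2+1 = 4 ballots; Model W wins 7–4.
Bolt vs Concept 2: Bolt preferred on 1+2 = 3 ballots; Concept 2 wins 8–3.
Bolt beats no one; loses to Flux, Model W, Concept 2 — 0 pairwise wins.

0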